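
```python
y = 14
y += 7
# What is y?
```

Trace:
`y = 14` → y = 14
`y += 7` → y = 21
So y = 21

Answer: 21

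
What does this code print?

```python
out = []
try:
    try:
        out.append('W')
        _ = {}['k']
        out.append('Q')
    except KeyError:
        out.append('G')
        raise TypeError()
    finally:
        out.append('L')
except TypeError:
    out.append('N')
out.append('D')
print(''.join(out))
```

Execution trace: 'W' (try body) → 'G' (except KeyError) → 'L' (finally) → 'N' (outer except TypeError) → 'D' (after the try/except). Output: WGLND

Answer: WGLND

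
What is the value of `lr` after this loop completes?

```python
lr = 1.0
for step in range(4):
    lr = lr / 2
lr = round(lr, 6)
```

Halving LR 4 times: 1 / 2^4
`lr` takes the values: 1.0 → 0.5 → 0.25 → 0.125 → 0.0625

Answer: 0.0625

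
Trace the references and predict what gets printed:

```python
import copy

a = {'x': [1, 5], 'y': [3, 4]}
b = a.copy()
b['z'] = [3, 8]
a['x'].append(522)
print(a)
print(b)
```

Key concept: shallow copy of dict with mutable values.
Step by step:
`a = {'x': [1, 5], 'y': [3, 4]}` → a = {'x': [1, 5], 'y': [3, 4]}
`b = a.copy()` → b = {'x': [1, 5], 'y': [3, 4]}
`b['z'] = [3, 8]` → b = {'x': [1, 5], 'y': [3, 4], 'z': [3, 8]}
`a['x'].append(522)` → a = {'x': [1, 5, 522], 'y': [3, 4]}; b = {'x': [1, 5, 522], 'y': [3, 4], 'z': [3, 8]}
`print(a)` → prints {'x': [1, 5, 522], 'y': [3, 4]}
`print(b)` → prints {'x': [1, 5, 522], 'y': [3, 4], 'z': [3, 8]}

Answer:
{'x': [1, 5, 522], 'y': [3, 4]}
{'x': [1, 5, 522], 'y': [3, 4], 'z': [3, 8]}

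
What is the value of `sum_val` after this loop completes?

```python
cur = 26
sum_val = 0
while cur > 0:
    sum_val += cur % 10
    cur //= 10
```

Sum digits of 26
`sum_val` takes the values: 0 → 6 → 8

Answer: 8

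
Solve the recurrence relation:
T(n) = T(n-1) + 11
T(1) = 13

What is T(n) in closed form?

Unrolling: T(n) = T(1) + 11·(n-1) = 13 + 11(n-1) = 11n + 2.

Answer: T(n) = 11n + 2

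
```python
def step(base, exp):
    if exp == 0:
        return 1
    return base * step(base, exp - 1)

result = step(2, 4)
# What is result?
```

step(2, 4) = 2 * 2 * 2 * 2 = 16

Answer: 16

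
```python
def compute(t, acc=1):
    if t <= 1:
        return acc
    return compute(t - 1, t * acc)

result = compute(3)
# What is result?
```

Accumulator trace (n, acc): (3, 1) -> (2, 3) -> (1, 6) -> return 6

Answer: 6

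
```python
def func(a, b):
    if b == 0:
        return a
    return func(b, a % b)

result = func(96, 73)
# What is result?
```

func(96, 73) -> func(73, 23) -> func(23, 4) -> func(4, 3) -> func(3, 1) -> func(1, 0) -> 1

Answer: 1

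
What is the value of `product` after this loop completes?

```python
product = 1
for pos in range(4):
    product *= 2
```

2^4 = 16
`product` takes the values: 1 → 2 → 4 → 8 → 16

Answer: 16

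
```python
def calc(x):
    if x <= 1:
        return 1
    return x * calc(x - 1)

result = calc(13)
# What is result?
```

calc(13) = 13 * 12 * 11 * 10 * 9 * 8 * 7 * 6 * 5 * 4 * 3 * 2 * 1 = 6227020800

Answer: 6227020800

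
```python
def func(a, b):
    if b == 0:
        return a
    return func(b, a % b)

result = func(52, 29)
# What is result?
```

func(52, 29) -> func(29, 23) -> func(23, 6) -> func(6, 5) -> func(5, 1) -> func(1, 0) -> 1

Answer: 1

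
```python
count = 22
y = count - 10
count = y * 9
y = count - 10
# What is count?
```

Trace:
`count = 22` → count = 22
`y = count - 10` → y = 12
`count = y * 9` → count = 108
`y = count - 10` → y = 98
So count = 108

Answer: 108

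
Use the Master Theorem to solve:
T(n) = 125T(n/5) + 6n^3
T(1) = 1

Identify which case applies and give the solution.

a=125, b=5, f(n)=6n^3. log_5(125) = 3. Since c=3 = 3, Case 2 applies: T(n) = Θ(n^log_b(a) · log n) = O(n^3 log n).

Answer: O(n^3 log n) - Case 2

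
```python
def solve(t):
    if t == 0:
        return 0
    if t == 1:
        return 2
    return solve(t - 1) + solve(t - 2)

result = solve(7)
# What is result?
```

Build up from base cases: solve(0)=0, solve(1)=2, solve(2)=2, solve(3)=4, solve(4)=6, solve(5)=10, solve(6)=16, ..., solve(7)=26

Answer: 26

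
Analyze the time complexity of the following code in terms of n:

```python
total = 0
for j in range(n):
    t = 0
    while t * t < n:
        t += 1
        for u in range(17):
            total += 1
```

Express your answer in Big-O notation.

Each loop level contributes: n × √n × 1. Multiplying the contributions gives O(n√n).

Answer: O(n√n)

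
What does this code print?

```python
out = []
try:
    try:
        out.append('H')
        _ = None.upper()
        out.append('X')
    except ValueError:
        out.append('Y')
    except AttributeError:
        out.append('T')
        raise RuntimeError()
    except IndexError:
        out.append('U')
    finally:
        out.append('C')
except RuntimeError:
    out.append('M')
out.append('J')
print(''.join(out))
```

Execution trace: 'H' (inner try body) → 'T' (inner except AttributeError) → 'C' (inner finally) → 'M' (outer except RuntimeError) → 'J' (after the try/except). Output: HTCMJ

Answer: HTCMJ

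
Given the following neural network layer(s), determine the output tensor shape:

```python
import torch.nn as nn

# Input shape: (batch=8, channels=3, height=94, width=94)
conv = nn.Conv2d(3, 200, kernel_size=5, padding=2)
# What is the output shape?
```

Input: (8, 3, 94, 94) -> Output: (8, 200, 94, 94)

Answer: (8, 200, 94, 94)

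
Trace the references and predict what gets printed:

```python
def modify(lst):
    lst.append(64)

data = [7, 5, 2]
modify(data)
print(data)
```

Key concept: function modifies passed list.
Step by step:
`data = [7, 5, 2]` → data = [7, 5, 2]
`modify(data)` → data = [7, 5, 2, 64]
`print(data)` → prints [7, 5, 2, 64]

Answer: [7, 5, 2, 64]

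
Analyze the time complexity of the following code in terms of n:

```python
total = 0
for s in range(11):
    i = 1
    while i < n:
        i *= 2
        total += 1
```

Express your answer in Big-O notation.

Each loop level contributes: 1 × log n. Multiplying the contributions gives O(log n).

Answer: O(log n)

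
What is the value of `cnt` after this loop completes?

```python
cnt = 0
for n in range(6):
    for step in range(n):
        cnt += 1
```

Triangle number: 0+1+2+...+5
`cnt` takes the values: 0 → 1 → 2 → 3 → 4 → 5 → 6 → 7 → 8 → 9 → 10 → 11 → 12 → 13 → 14 → 15

Answer: 15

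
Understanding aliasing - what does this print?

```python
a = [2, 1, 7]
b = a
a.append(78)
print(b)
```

Key concept: basic list aliasing.
Step by step:
`a = [2, 1, 7]` → a = [2, 1, 7]
`b = a` → b = [2, 1, 7] (same object as a)
`a.append(78)` → a = [2, 1, 7, 78] (same object as b); b = [2, 1, 7, 78] (same object as a)
`print(b)` → prints [2, 1, 7, 78]

Answer: [2, 1, 7, 78]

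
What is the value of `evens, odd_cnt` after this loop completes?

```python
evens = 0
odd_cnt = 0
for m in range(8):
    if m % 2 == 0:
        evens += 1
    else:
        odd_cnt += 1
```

Count evens and odds in range(8)
`evens, odd_cnt` takes the values: (0, 0) → (1, 0) → (1, 1) → (2, 1) → (2, 2) → (3, 2) → (3, 3) → (4, 3) → (4, 4)

Answer: 4, 4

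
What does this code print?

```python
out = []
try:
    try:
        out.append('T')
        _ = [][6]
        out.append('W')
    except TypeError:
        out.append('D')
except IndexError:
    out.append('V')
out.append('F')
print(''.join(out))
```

Execution trace: 'T' (try body) → 'V' (outer except IndexError) → 'F' (after the try/except). Output: TVF

Answer: TVF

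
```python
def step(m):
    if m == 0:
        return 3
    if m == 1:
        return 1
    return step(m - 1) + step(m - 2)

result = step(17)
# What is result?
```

Build up from base cases: step(0)=3, step(1)=1, step(2)=4, step(3)=5, step(4)=9, step(5)=14, step(6)=23, ..., step(17)=4558

Answer: 4558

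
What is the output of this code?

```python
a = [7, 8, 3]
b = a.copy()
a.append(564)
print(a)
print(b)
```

Key concept: list.copy() creates independent copy.
Step by step:
`a = [7, 8, 3]` → a = [7, 8, 3]
`b = a.copy()` → b = [7, 8, 3]
`a.append(564)` → a = [7, 8, 3, 564]
`print(a)` → prints [7, 8, 3, 564]
`print(b)` → prints [7, 8, 3]

Answer:
[7, 8, 3, 564]
[7, 8, 3]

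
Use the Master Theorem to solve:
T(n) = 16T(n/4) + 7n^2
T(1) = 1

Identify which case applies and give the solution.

a=16, b=4, f(n)=7n^2. log_4(16) = 2. Since c=2 = 2, Case 2 applies: T(n) = Θ(n^log_b(a) · log n) = O(n^2 log n).

Answer: O(n^2 log n) - Case 2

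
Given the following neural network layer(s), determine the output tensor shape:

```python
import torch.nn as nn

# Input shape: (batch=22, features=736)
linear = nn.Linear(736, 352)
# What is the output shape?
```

Input: (22, 736) -> Output: (22, 352)

Answer: (22, 352)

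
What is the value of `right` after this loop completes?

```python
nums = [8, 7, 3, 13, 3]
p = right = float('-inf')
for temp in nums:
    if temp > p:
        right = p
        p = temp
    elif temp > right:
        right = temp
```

Second largest (with repeats) in [8, 7, 3, 13, 3]
`right` takes the values: -inf → 7 → 8

Answer: 8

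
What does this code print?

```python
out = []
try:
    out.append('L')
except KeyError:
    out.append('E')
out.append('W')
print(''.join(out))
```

Execution trace: 'L' (try body, no exception) → 'W' (after the try/except). Output: LW

Answer: LW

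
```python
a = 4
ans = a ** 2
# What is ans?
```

Trace:
`a = 4` → a = 4
`ans = a ** 2` → ans = 16
So ans = 16

Answer: 16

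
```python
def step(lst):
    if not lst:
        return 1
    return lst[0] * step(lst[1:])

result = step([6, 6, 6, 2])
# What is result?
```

Product over [6, 6, 6, 2] = 6 * 6 * 6 * 2 = 432

Answer: 432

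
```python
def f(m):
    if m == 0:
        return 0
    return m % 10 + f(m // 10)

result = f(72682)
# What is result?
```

Sum of digits of 72682: 2 + 8 + 6 + 2 + 7 = 25

Answer: 25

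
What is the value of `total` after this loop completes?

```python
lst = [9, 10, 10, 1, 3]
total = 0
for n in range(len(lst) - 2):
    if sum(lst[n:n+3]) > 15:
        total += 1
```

Count windows with sum > 15
`total` takes the values: 0 → 1 → 2

Answer: 2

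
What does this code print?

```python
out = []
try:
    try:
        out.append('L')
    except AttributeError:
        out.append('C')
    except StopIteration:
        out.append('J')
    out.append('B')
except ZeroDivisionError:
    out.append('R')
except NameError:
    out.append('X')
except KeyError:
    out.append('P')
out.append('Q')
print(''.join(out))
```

Execution trace: 'L' (inner try body, no exception) → 'B' (try body, no exception) → 'Q' (after the try/except). Output: LBQ

Answer: LBQ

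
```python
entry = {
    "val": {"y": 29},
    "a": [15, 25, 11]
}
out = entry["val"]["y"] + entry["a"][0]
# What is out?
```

Trace:
`entry = { ...` → entry = {'val': {'y': 29}, 'a': [15, 25, 11]}
`out = entry["val"]["y"] + entry["a"][0]` → out = 44
So out = 44

Answer: 44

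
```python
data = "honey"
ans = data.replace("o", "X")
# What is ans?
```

Trace:
`data = "honey"` → data = 'honey'
`ans = data.replace("o", "X")` → ans = 'hXney'
So ans = 'hXney'

Answer: 'hXney'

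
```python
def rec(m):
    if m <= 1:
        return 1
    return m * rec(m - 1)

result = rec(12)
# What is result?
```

rec(12) = 12 * 11 * 10 * 9 * 8 * 7 * 6 * 5 * 4 * 3 * 2 * 1 = 479001600

Answer: 479001600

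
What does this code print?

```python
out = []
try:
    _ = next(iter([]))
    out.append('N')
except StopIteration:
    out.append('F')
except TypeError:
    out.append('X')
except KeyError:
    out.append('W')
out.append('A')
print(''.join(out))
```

Execution trace: 'F' (except StopIteration) → 'A' (after the try/except). Output: FA

Answer: FA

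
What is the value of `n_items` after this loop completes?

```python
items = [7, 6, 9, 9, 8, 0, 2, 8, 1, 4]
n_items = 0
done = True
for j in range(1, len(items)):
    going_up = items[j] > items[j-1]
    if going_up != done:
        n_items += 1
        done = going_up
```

Count direction changes in [7, 6, 9, 9, 8, 0, 2, 8, 1, 4]
`n_items` takes the values: 0 → 1 → 2 → 3 → 4 → 5 → 6

Answer: 6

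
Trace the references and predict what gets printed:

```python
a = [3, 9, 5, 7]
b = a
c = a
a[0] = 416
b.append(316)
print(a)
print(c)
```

Key concept: multiple aliases.
Step by step:
`a = [3, 9, 5, 7]` → a = [3, 9, 5, 7]
`b = a` → b = [3, 9, 5, 7] (same object as a)
`c = a` → c = [3, 9, 5, 7] (same object as a, b)
`a[0] = 416` → a = [416, 9, 5, 7] (same object as b, c); b = [416, 9, 5, 7] (same object as a, c); c = [416, 9, 5, 7] (same object as a, b)
`b.append(316)` → a = [416, 9, 5, 7, 316] (same object as b, c); b = [416, 9, 5, 7, 316] (same object as a, c); c = [416, 9, 5, 7, 316] (same object as a, b)
`print(a)` → prints [416, 9, 5, 7, 316]
`print(c)` → prints [416, 9, 5, 7, 316]

Answer:
[416, 9, 5, 7, 316]
[416, 9, 5, 7, 316]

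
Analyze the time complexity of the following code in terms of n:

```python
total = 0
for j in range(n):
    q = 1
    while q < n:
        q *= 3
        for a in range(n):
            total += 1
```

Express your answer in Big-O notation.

Each loop level contributes: n × log n × n. Multiplying the contributions gives O(n^2 log n).

Answer: O(n^2 log n)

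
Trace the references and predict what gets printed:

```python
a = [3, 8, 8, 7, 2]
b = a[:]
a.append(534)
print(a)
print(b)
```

Key concept: slice [:] creates copy.
Step by step:
`a = [3, 8, 8, 7, 2]` → a = [3, 8, 8, 7, 2]
`b = a[:]` → b = [3, 8, 8, 7, 2]
`a.append(534)` → a = [3, 8, 8, 7, 2, 534]
`print(a)` → prints [3, 8, 8, 7, 2, 534]
`print(b)` → prints [3, 8, 8, 7, 2]

Answer:
[3, 8, 8, 7, 2, 534]
[3, 8, 8, 7, 2]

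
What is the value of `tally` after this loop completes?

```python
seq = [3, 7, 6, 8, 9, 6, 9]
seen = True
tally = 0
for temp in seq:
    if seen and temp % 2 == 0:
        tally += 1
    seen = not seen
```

Count even values at even positions
`tally` takes the values: 0 → 1

Answer: 1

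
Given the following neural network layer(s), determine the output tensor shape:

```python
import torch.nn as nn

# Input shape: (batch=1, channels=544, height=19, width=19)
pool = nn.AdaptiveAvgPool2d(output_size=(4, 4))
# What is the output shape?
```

Input: (1, 544, 19, 19) -> Output: (1, 544, 4, 4)

Answer: (1, 544, 4, 4)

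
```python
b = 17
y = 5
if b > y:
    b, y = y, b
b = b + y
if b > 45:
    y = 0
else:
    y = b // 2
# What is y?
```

Trace:
`b = 17` → b = 17
`y = 5` → y = 5
`if b > y: ...` → b > y is True → b = 5; y = 17
`b = b + y` → b = 22
`if b > 45: ...` → b > 45 is False, take else branch → y = 11
So y = 11

Answer: 11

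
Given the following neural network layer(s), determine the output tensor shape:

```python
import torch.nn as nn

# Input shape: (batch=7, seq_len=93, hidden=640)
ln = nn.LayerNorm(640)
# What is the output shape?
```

Input: (7, 93, 640) -> Output: (7, 93, 640)

Answer: (7, 93, 640)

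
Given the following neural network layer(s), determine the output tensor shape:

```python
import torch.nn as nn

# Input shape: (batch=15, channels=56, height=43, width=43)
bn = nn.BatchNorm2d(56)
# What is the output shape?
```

Input: (15, 56, 43, 43) -> Output: (15, 56, 43, 43)

Answer: (15, 56, 43, 43)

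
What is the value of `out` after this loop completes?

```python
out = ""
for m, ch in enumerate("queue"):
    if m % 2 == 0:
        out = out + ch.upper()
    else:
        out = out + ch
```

Uppercase even positions in 'queue'
`out` takes the values: "" → "Q" → "Qu" → "QuE" → "QuEu" → "QuEuE"

Answer: "QuEuE"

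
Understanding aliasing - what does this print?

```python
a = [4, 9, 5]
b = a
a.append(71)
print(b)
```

Key concept: basic list aliasing.
Step by step:
`a = [4, 9, 5]` → a = [4, 9, 5]
`b = a` → b = [4, 9, 5] (same object as a)
`a.append(71)` → a = [4, 9, 5, 71] (same object as b); b = [4, 9, 5, 71] (same object as a)
`print(b)` → prints [4, 9, 5, 71]

Answer: [4, 9, 5, 71]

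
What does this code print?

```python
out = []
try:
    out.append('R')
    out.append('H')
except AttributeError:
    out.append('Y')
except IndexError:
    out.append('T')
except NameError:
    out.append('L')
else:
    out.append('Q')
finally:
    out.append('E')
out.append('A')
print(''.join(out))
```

Execution trace: 'R' (try body) → 'H' (try body, no exception) → 'Q' (else) → 'E' (finally) → 'A' (after the try/except). Output: RHQEA

Answer: RHQEA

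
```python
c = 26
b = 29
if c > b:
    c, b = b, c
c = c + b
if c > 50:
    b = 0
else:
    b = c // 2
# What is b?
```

Trace:
`c = 26` → c = 26
`b = 29` → b = 29
`if c > b: ...` → c > b is False → no variable changes
`c = c + b` → c = 55
`if c > 50: ...` → c > 50 is True → b = 0
So b = 0

Answer: 0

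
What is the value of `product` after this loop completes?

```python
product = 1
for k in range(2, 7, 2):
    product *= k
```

Product of even numbers 2 to 6
`product` takes the values: 1 → 2 → 8 → 48

Answer: 48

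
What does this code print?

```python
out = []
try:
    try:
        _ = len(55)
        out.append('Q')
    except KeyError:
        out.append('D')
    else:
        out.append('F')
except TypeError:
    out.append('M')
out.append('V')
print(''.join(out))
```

Execution trace: 'M' (outer except TypeError) → 'V' (after the try/except). Output: MV

Answer: MV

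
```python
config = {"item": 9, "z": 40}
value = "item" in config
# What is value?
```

Trace:
`config = {"item": 9, "z": 40}` → config = {'item': 9, 'z': 40}
`value = "item" in config` → value = True
So value = True

Answer: True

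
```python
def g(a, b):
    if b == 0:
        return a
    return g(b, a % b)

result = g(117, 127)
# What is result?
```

g(117, 127) -> g(127, 117) -> g(117, 10) -> g(10, 7) -> g(7, 3) -> g(3, 1) -> g(1, 0) -> 1

Answer: 1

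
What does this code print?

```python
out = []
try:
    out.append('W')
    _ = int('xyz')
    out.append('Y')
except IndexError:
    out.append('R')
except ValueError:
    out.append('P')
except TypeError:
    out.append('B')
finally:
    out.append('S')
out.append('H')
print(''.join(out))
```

Execution trace: 'W' (try body) → 'P' (except ValueError) → 'S' (finally) → 'H' (after the try/except). Output: WPSH

Answer: WPSH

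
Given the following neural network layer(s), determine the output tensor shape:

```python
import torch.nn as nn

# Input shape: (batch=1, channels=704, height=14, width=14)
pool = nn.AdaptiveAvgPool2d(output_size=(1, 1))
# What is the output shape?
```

Input: (1, 704, 14, 14) -> Output: (1, 704, 1, 1)

Answer: (1, 704, 1, 1)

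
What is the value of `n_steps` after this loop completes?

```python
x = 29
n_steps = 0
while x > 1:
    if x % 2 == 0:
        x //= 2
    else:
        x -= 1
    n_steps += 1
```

Steps to reduce 29 to 1
`n_steps` takes the values: 0 → 1 → 2 → 3 → 4 → 5 → 6 → 7

Answer: 7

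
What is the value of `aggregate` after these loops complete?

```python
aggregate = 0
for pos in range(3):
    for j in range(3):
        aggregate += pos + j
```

Sum of all pos+j for pos,j in 3x3
`aggregate` takes the values: 0 → 1 → 3 → 4 → 6 → 9 → 11 → 14 → 18

Answer: 18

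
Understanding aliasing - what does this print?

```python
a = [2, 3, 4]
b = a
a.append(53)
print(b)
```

Key concept: basic list aliasing.
Step by step:
`a = [2, 3, 4]` → a = [2, 3, 4]
`b = a` → b = [2, 3, 4] (same object as a)
`a.append(53)` → a = [2, 3, 4, 53] (same object as b); b = [2, 3, 4, 53] (same object as a)
`print(b)` → prints [2, 3, 4, 53]

Answer: [2, 3, 4, 53]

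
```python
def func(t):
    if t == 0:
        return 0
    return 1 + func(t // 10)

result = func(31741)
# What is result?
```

Count of digits of 31741: 5

Answer: 5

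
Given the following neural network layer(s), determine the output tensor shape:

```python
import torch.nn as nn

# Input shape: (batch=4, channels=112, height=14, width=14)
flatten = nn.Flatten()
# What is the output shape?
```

Input: (4, 112, 14, 14) -> Output: (4, 21952)

Answer: (4, 21952)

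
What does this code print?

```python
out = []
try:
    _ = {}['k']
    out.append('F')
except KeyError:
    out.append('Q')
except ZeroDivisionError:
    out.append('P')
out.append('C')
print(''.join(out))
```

Execution trace: 'Q' (except KeyError) → 'C' (after the try/except). Output: QC

Answer: QC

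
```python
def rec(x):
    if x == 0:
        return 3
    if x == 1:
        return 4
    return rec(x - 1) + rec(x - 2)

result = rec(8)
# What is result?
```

Build up from base cases: rec(0)=3, rec(1)=4, rec(2)=7, rec(3)=11, rec(4)=18, rec(5)=29, rec(6)=47, ..., rec(8)=123

Answer: 123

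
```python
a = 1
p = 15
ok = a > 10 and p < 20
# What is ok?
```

Trace:
`a = 1` → a = 1
`p = 15` → p = 15
`ok = a > 10 and p < 20` → ok = False
So ok = False

Answer: False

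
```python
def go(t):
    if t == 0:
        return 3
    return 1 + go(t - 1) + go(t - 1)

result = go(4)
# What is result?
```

go(t) = 1 + 2·go(t-1), go(0)=3. Closed form: (3+1)·2^4 - 1 = 63.

Answer: 63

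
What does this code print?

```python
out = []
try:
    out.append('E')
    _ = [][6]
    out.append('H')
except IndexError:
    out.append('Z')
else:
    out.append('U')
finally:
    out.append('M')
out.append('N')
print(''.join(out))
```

Execution trace: 'E' (try body) → 'Z' (except IndexError) → 'M' (finally) → 'N' (after the try/except). Output: EZMN

Answer: EZMN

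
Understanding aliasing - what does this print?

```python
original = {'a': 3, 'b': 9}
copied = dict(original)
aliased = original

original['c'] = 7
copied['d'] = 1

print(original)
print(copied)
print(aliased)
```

Key concept: dict() creates copy, assignment creates alias.
Step by step:
`original = {'a': 3, 'b': 9}` → original = {'a': 3, 'b': 9}
`copied = dict(original)` → copied = {'a': 3, 'b': 9}
`aliased = original` → aliased = {'a': 3, 'b': 9} (same object as original)
`original['c'] = 7` → original = {'a': 3, 'b': 9, 'c': 7} (same object as aliased); aliased = {'a': 3, 'b': 9, 'c': 7} (same object as original)
`copied['d'] = 1` → copied = {'a': 3, 'b': 9, 'd': 1}
`print(original)` → prints {'a': 3, 'b': 9, 'c': 7}
`print(copied)` → prints {'a': 3, 'b': 9, 'd': 1}
`print(aliased)` → prints {'a': 3, 'b': 9, 'c': 7}

Answer:
{'a': 3, 'b': 9, 'c': 7}
{'a': 3, 'b': 9, 'd': 1}
{'a': 3, 'b': 9, 'c': 7}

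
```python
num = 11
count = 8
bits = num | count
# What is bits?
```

Trace:
`num = 11` → num = 11
`count = 8` → count = 8
`bits = num | count` → bits = 11
So bits = 11

Answer: 11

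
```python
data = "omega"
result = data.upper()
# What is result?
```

Trace:
`data = "omega"` → data = 'omega'
`result = data.upper()` → result = 'OMEGA'
So result = 'OMEGA'

Answer: 'OMEGA'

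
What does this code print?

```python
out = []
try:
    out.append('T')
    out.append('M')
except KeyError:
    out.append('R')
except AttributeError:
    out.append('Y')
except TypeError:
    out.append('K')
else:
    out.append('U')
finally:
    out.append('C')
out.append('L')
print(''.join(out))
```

Execution trace: 'T' (try body) → 'M' (try body, no exception) → 'U' (else) → 'C' (finally) → 'L' (after the try/except). Output: TMUCL

Answer: TMUCL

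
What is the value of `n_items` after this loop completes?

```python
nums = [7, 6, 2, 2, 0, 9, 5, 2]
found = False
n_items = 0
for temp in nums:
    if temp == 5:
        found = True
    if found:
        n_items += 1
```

Count elements after first 5 in [7, 6, 2, 2, 0, 9, 5, 2]
`n_items` takes the values: 0 → 1 → 2

Answer: 2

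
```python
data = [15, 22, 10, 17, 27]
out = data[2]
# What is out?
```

Trace:
`data = [15, 22, 10, 17, 27]` → data = [15, 22, 10, 17, 27]
`out = data[2]` → out = 10
So out = 10

Answer: 10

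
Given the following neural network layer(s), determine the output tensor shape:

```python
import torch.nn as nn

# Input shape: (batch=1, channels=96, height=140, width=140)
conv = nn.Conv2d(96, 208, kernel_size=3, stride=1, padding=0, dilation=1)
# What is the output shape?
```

Input: (1, 96, 140, 140) -> Output: (1, 208, 138, 138)

Answer: (1, 208, 138, 138)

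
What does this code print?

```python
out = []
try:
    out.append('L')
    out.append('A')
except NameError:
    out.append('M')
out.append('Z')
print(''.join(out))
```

Execution trace: 'L' (try body) → 'A' (try body, no exception) → 'Z' (after the try/except). Output: LAZ

Answer: LAZ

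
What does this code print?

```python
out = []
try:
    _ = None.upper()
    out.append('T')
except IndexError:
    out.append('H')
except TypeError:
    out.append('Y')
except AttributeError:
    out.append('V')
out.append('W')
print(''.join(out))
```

Execution trace: 'V' (except AttributeError) → 'W' (after the try/except). Output: VW

Answer: VW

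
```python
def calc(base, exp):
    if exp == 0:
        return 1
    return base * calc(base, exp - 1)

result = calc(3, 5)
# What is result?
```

calc(3, 5) = 3 * 3 * 3 * 3 * 3 = 243

Answer: 243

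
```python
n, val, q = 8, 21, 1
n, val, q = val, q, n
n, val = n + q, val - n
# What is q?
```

Trace:
`n, val, q = 8, 21, 1` → n = 8; val = 21; q = 1
`n, val, q = val, q, n` → n = 21; val = 1; q = 8
`n, val = n + q, val - n` → n = 29; val = -20
So q = 8

Answer: 8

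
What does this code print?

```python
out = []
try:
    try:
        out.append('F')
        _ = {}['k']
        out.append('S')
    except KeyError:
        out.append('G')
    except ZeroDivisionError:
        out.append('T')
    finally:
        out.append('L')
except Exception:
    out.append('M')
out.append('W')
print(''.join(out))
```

Execution trace: 'F' (inner try body) → 'G' (inner except KeyError) → 'L' (inner finally) → 'W' (after the try/except). Output: FGLW

Answer: FGLW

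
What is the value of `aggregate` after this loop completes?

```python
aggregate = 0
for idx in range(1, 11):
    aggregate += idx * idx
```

Sum of squares 1² to 10² = 385
`aggregate` takes the values: 0 → 1 → 5 → 14 → 30 → 55 → 91 → 140 → 204 → 285 → 385

Answer: 385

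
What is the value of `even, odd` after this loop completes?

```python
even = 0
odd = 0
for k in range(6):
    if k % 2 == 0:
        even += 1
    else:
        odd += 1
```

Count evens and odds in range(6)
`even, odd` takes the values: (0, 0) → (1, 0) → (1, 1) → (2, 1) → (2, 2) → (3, 2) → (3, 3)

Answer: 3, 3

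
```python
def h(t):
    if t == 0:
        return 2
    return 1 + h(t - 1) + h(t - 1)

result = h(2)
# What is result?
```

h(t) = 1 + 2·h(t-1), h(0)=2. Closed form: (2+1)·2^2 - 1 = 11.

Answer: 11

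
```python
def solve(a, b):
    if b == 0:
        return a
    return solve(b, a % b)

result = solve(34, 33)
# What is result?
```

solve(34, 33) -> solve(33, 1) -> solve(1, 0) -> 1

Answer: 1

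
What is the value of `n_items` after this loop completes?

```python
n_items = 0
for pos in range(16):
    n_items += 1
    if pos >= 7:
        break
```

Loop breaks when pos reaches 7, n_items is 8
`n_items` takes the values: 0 → 1 → 2 → 3 → 4 → 5 → 6 → 7 → 8

Answer: 8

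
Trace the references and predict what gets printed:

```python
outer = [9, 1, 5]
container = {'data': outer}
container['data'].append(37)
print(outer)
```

Key concept: dict holds reference to list.
Step by step:
`outer = [9, 1, 5]` → outer = [9, 1, 5]
`container = {'data': outer}` → container = {'data': [9, 1, 5]}
`container['data'].append(37)` → outer = [9, 1, 5, 37]; container = {'data': [9, 1, 5, 37]}
`print(outer)` → prints [9, 1, 5, 37]

Answer: [9, 1, 5, 37]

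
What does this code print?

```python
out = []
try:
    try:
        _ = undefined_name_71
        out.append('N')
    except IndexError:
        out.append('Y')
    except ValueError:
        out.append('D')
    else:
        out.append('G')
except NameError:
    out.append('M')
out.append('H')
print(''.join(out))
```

Execution trace: 'M' (outer except NameError) → 'H' (after the try/except). Output: MH

Answer: MH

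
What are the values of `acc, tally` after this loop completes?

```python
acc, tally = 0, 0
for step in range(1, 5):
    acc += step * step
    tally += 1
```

Sum of squares and count
`acc, tally` takes the values: (0, 0) → (1, 0) → (1, 1) → (5, 1) → (5, 2) → (14, 2) → (14, 3) → (30, 3) → (30, 4)

Answer: 30, 4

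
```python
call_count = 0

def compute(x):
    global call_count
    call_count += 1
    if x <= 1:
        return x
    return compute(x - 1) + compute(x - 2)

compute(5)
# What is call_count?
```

Calls(x) = 1 + Calls(x-1) + Calls(x-2); Calls(0)=Calls(1)=1. For x=5 this gives 15.

Answer: 15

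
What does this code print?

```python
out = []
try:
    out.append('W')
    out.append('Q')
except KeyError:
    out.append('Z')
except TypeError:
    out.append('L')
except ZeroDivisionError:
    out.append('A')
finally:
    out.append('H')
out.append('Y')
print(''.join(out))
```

Execution trace: 'W' (try body) → 'Q' (try body, no exception) → 'H' (finally) → 'Y' (after the try/except). Output: WQHY

Answer: WQHY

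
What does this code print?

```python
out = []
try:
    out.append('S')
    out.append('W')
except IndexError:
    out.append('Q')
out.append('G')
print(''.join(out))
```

Execution trace: 'S' (try body) → 'W' (try body, no exception) → 'G' (after the try/except). Output: SWG

Answer: SWG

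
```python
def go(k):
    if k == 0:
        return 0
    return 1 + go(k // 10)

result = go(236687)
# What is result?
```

Count of digits of 236687: 6

Answer: 6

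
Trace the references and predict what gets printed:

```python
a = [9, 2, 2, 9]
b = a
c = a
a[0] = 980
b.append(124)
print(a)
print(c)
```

Key concept: multiple aliases.
Step by step:
`a = [9, 2, 2, 9]` → a = [9, 2, 2, 9]
`b = a` → b = [9, 2, 2, 9] (same object as a)
`c = a` → c = [9, 2, 2, 9] (same object as a, b)
`a[0] = 980` → a = [980, 2, 2, 9] (same object as b, c); b = [980, 2, 2, 9] (same object as a, c); c = [980, 2, 2, 9] (same object as a, b)
`b.append(124)` → a = [980, 2, 2, 9, 124] (same object as b, c); b = [980, 2, 2, 9, 124] (same object as a, c); c = [980, 2, 2, 9, 124] (same object as a, b)
`print(a)` → prints [980, 2, 2, 9, 124]
`print(c)` → prints [980, 2, 2, 9, 124]

Answer:
[980, 2, 2, 9, 124]
[980, 2, 2, 9, 124]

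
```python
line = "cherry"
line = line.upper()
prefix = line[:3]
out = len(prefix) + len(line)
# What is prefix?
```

Trace:
`line = "cherry"` → line = 'cherry'
`line = line.upper()` → line = 'CHERRY'
`prefix = line[:3]` → prefix = 'CHE'
`out = len(prefix) + len(line)` → out = 9
So prefix = 'CHE'

Answer: 'CHE'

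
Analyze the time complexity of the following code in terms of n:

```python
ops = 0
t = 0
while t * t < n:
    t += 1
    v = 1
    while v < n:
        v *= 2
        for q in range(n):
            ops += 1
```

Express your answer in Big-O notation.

Each loop level contributes: √n × log n × n. Multiplying the contributions gives O(n√n log n).

Answer: O(n√n log n)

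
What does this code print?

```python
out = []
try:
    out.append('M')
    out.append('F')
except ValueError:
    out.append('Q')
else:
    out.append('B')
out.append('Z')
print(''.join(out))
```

Execution trace: 'M' (try body) → 'F' (try body, no exception) → 'B' (else) → 'Z' (after the try/except). Output: MFBZ

Answer: MFBZ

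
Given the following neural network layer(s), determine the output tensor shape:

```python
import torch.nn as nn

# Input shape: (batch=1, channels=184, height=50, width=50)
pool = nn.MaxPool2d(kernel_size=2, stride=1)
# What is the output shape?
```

Input: (1, 184, 50, 50) -> Output: (1, 184, 49, 49)

Answer: (1, 184, 49, 49)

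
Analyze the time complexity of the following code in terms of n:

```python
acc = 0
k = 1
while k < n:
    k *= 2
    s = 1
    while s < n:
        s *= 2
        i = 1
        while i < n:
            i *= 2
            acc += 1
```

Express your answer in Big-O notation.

Each loop level contributes: log n × log n × log n. Multiplying the contributions gives O(log^3 n).

Answer: O(log^3 n)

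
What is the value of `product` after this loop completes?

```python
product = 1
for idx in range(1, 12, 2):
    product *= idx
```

Product of 1, 3, 5, ... up to 11
`product` takes the values: 1 → 3 → 15 → 105 → 945 → 10395

Answer: 10395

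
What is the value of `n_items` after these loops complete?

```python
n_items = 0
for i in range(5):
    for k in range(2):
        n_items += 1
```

5 * 2 = 10
`n_items` takes the values: 0 → 1 → 2 → 3 → 4 → 5 → 6 → 7 → 8 → 9 → 10

Answer: 10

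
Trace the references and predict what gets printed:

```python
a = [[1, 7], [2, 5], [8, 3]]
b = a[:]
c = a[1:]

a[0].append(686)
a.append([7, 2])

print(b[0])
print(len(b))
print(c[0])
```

Key concept: slice with nested mutation.
Step by step:
`a = [[1, 7], [2, 5], [8, 3]]` → a = [[1, 7], [2, 5], [8, 3]]
`b = a[:]` → b = [[1, 7], [2, 5], [8, 3]]
`c = a[1:]` → c = [[2, 5], [8, 3]]
`a[0].append(686)` → a = [[1, 7, 686], [2, 5], [8, 3]]; b = [[1, 7, 686], [2, 5], [8, 3]]
`a.append([7, 2])` → a = [[1, 7, 686], [2, 5], [8, 3], [7, 2]]
`print(b[0])` → prints [1, 7, 686]
`print(len(b))` → prints 3
`print(c[0])` → prints [2, 5]

Answer:
[1, 7, 686]
3
[2, 5]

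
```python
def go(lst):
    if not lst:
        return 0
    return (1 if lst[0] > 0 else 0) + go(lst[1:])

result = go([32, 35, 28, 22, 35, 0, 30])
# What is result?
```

Count of positive elements in [32, 35, 28, 22, 35, 0, 30] = 6

Answer: 6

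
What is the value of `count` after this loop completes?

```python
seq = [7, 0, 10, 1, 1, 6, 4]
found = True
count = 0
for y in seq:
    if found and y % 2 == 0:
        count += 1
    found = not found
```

Count even values at even positions
`count` takes the values: 0 → 1 → 2

Answer: 2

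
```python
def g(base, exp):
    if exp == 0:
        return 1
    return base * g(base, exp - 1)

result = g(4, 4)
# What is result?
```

g(4, 4) = 4 * 4 * 4 * 4 = 256

Answer: 256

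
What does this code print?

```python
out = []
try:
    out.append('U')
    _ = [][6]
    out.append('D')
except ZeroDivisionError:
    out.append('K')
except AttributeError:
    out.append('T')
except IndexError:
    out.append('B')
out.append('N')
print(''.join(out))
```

Execution trace: 'U' (try body) → 'B' (except IndexError) → 'N' (after the try/except). Output: UBN

Answer: UBN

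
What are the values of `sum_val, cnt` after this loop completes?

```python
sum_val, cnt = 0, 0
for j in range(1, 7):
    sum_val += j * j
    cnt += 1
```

Sum of squares and count
`sum_val, cnt` takes the values: (0, 0) → (1, 0) → (1, 1) → (5, 1) → (5, 2) → (14, 2) → (14, 3) → (30, 3) → (30, 4) → (55, 4) → (55, 5) → (91, 5) → (91, 6)

Answer: 91, 6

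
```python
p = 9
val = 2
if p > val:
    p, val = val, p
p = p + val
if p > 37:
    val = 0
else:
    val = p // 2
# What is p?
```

Trace:
`p = 9` → p = 9
`val = 2` → val = 2
`if p > val: ...` → p > val is True → p = 2; val = 9
`p = p + val` → p = 11
`if p > 37: ...` → p > 37 is False, take else branch → val = 5
So p = 11

Answer: 11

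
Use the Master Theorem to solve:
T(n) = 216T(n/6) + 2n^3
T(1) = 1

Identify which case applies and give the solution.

a=216, b=6, f(n)=2n^3. log_6(216) = 3. Since c=3 = 3, Case 2 applies: T(n) = Θ(n^log_b(a) · log n) = O(n^3 log n).

Answer: O(n^3 log n) - Case 2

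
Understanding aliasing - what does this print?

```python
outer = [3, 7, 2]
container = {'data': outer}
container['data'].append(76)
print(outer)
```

Key concept: dict holds reference to list.
Step by step:
`outer = [3, 7, 2]` → outer = [3, 7, 2]
`container = {'data': outer}` → container = {'data': [3, 7, 2]}
`container['data'].append(76)` → outer = [3, 7, 2, 76]; container = {'data': [3, 7, 2, 76]}
`print(outer)` → prints [3, 7, 2, 76]

Answer: [3, 7, 2, 76]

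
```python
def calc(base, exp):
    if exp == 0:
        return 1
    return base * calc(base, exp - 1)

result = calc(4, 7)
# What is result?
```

calc(4, 7) = 4 * 4 * 4 * 4 * 4 * 4 * 4 = 16384

Answer: 16384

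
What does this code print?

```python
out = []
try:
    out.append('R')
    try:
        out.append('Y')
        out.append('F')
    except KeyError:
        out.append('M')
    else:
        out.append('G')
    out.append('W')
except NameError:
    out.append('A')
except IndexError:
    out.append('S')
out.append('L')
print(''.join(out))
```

Execution trace: 'R' (try body) → 'Y' (inner try body) → 'F' (inner try body, no exception) → 'G' (inner else) → 'W' (try body, no exception) → 'L' (after the try/except). Output: RYFGWL

Answer: RYFGWL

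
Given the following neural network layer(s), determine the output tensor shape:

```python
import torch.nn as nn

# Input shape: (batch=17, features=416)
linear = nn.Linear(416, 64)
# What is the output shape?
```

Input: (17, 416) -> Output: (17, 64)

Answer: (17, 64)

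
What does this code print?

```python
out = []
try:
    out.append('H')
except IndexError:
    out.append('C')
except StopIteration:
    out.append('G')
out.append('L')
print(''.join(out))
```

Execution trace: 'H' (try body, no exception) → 'L' (after the try/except). Output: HL

Answer: HL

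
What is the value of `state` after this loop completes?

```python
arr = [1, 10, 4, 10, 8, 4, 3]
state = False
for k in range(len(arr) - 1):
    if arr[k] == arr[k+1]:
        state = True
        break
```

Check consecutive duplicates in [1, 10, 4, 10, 8, 4, 3]
`state` takes the values: False

Answer: False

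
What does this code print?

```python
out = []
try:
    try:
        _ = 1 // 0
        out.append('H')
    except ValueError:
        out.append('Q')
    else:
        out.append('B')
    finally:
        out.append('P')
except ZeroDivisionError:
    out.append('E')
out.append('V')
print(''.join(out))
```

Execution trace: 'P' (finally) → 'E' (outer except ZeroDivisionError) → 'V' (after the try/except). Output: PEV

Answer: PEV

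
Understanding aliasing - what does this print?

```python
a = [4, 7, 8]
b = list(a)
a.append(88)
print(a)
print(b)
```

Key concept: list() constructor creates copy.
Step by step:
`a = [4, 7, 8]` → a = [4, 7, 8]
`b = list(a)` → b = [4, 7, 8]
`a.append(88)` → a = [4, 7, 8, 88]
`print(a)` → prints [4, 7, 8, 88]
`print(b)` → prints [4, 7, 8]

Answer:
[4, 7, 8, 88]
[4, 7, 8]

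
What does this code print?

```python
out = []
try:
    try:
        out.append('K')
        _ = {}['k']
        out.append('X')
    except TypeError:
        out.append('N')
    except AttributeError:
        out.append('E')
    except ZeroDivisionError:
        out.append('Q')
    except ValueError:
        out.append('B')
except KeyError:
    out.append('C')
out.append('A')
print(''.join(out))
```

Execution trace: 'K' (try body) → 'C' (outer except KeyError) → 'A' (after the try/except). Output: KCA

Answer: KCA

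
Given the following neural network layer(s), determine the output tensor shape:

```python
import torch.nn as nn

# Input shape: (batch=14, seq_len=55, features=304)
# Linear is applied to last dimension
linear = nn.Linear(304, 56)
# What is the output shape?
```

Input: (14, 55, 304) -> Output: (14, 55, 56)

Answer: (14, 55, 56)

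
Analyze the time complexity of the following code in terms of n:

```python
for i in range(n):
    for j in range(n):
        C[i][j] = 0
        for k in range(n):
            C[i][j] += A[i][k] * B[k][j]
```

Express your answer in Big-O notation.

This is Naive matrix multiplication. Time complexity: O(n³).

Answer: O(n³)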